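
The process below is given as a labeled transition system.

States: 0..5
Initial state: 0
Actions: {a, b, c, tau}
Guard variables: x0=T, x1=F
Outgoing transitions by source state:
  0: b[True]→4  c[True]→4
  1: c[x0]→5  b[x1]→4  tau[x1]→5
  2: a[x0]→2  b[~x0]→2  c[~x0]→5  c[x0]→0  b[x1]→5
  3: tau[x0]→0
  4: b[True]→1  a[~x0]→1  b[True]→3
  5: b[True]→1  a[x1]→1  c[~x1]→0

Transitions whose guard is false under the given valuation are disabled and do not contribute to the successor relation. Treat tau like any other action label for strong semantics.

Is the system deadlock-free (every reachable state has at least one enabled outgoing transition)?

Reach set: {0,1,3,4,5}
  0: b→4  c→4  [2 out]
  1: c→5  [1 out]
  3: tau→0  [1 out]
  4: b→1  b→3  [2 out]
  5: b→1  c→0  [2 out]

Answer: DEADLOCK-FREE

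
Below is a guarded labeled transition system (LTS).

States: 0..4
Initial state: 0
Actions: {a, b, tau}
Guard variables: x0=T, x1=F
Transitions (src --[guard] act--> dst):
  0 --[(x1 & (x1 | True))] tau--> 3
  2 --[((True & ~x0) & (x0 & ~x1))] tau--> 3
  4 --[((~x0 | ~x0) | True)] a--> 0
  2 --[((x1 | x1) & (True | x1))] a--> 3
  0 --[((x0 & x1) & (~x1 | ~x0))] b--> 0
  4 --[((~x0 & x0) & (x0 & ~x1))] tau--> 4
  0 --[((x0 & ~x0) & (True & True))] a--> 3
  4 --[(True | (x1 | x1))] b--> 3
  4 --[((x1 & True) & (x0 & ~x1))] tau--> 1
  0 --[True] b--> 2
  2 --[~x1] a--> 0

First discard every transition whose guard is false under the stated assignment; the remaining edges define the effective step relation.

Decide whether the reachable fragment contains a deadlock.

Reachable = {0,2}
  0: b→2  [1 out]
  2: a→0  [1 out]

Answer: DEADLOCK-FREE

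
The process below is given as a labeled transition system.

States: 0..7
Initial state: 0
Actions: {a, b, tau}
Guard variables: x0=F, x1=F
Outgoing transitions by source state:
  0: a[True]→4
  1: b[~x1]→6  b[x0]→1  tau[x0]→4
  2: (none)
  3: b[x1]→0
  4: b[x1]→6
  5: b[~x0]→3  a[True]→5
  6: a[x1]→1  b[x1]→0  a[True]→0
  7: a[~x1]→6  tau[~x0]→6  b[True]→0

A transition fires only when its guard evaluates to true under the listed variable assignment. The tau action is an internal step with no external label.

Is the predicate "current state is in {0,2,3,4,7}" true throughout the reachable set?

Allowed set {0,2,3,4,7}
Reachable = {0,4}
  0: safe
  4: safe

Answer: INVARIANT HOLDS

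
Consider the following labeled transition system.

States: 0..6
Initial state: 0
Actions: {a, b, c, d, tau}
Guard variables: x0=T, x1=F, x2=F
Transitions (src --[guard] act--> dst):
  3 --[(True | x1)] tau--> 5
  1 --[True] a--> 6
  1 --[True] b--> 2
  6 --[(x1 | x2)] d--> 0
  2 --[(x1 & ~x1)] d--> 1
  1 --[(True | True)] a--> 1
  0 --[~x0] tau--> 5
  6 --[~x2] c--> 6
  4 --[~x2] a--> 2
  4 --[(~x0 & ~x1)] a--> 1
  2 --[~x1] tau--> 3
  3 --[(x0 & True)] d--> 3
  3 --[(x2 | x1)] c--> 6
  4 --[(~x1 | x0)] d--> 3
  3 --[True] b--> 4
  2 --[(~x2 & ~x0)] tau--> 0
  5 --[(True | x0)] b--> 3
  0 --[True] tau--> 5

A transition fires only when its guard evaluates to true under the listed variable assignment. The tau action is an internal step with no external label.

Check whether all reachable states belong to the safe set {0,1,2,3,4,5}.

Answer: INVARIANT HOLDS

Analysis:
Safe = {0,1,2,3,4,5}
Reach set: {0,2,3,4,5}
  0: safe
  2: safe
  3: safe
  4: safe
  5: safe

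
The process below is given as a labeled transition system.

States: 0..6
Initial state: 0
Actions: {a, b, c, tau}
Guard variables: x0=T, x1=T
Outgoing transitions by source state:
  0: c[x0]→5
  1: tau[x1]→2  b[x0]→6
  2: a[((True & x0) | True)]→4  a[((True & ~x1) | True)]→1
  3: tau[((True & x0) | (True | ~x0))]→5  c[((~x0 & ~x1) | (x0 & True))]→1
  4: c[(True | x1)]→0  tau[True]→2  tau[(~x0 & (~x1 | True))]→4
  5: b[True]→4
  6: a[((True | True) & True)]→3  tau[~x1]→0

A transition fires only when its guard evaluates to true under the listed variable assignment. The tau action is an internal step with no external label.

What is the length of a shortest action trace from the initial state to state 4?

Answer: 2

Trace:
BFS to 4:
  L0 = {0}
  L1 = {5}
  L2 = {4}
4 enters at depth 2; path c·b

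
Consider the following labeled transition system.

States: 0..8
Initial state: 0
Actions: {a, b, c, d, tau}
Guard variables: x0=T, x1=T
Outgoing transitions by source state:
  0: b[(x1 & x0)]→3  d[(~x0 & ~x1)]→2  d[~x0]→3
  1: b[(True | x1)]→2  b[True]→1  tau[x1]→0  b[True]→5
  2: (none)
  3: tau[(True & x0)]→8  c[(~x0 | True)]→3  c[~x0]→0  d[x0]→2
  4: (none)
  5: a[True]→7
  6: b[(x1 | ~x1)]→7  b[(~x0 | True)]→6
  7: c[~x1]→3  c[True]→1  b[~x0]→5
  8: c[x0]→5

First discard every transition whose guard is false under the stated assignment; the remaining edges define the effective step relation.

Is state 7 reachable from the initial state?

13 transition(s) survive guard evaluation.
L0 = {0}
L1 = {3}  cumulative {0,3}
L2 = {2,8}  cumulative {0,2,3,8}
L3 = {5}  cumulative {0,2,3,5,8}
L4 = {7}  cumulative {0,2,3,5,7,8}
L5 = {1}  cumulative {0,1,2,3,5,7,8}
Reachable = {0,1,2,3,5,7,8}
witness 7: b·tau·c·a

Answer: REACHABLE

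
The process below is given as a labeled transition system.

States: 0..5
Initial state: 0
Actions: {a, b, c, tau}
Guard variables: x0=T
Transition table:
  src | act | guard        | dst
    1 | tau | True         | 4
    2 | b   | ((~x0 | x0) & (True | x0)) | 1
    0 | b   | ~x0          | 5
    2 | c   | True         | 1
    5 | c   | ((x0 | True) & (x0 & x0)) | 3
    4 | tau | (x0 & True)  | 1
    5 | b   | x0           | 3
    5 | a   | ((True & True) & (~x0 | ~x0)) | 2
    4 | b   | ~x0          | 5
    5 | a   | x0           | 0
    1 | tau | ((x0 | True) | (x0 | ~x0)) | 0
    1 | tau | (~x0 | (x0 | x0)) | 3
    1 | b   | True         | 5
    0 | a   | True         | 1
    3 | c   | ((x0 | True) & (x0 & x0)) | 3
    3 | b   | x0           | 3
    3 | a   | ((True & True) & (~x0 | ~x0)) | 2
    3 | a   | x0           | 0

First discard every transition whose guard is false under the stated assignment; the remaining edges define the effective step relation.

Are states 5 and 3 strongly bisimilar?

Answer: BISIMILAR

Working:
Refine partition for ~:
  P[0] = {{0,1,2,3,4,5}}
  P[1] = {{0},{1},{2},{3,5},{4}}
Fixed point at round 2; 5 class(es).
5∈{3,5}, 3∈{3,5}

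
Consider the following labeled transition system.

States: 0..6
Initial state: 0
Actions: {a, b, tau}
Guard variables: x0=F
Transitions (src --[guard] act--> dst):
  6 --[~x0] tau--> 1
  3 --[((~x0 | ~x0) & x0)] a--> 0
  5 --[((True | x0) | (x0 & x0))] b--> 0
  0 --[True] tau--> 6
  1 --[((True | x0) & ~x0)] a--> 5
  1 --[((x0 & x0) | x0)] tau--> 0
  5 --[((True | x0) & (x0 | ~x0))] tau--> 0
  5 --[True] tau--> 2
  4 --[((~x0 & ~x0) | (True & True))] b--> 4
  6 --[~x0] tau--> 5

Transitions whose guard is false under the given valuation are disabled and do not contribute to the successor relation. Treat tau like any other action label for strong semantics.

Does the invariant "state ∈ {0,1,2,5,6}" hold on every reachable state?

Safe = {0,1,2,5,6}
R = {0,1,2,5,6}
  0: ✓
  1: ✓
  2: ✓
  5: ✓
  6: ✓

Answer: INVARIANT HOLDS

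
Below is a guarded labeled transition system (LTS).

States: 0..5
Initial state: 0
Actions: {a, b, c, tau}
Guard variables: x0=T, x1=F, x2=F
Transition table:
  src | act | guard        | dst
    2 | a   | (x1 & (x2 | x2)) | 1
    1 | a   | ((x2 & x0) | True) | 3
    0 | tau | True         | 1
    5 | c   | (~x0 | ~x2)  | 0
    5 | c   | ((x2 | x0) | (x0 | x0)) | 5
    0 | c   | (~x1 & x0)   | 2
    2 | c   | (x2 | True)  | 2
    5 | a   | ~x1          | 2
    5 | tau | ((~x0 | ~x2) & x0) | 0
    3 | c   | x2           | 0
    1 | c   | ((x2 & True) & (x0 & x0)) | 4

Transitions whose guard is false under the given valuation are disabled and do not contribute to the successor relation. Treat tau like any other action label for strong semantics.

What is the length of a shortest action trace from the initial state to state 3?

Answer: 2

Trace:
Layered search for 3:
  Layer 0: {0}
  Layer 1: {1,2}
  Layer 2: {3}
3 enters at depth 2; path tau·a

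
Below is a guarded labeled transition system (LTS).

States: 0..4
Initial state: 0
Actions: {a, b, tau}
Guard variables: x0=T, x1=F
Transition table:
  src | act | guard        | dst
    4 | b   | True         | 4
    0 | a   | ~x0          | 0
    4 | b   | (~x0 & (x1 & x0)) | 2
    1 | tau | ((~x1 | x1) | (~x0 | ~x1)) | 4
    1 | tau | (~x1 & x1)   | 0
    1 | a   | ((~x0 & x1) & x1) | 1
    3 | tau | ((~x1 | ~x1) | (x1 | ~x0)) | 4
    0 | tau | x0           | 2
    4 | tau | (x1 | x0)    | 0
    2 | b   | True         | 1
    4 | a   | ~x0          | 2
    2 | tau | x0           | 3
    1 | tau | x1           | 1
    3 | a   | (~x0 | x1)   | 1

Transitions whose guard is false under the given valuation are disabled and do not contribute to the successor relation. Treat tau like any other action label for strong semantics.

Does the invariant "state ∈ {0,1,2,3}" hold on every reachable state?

Allowed set {0,1,2,3}
Reach set: {0,1,2,3,4}
  0: safe
  1: safe
  2: safe
  3: safe
  4: ✗ unsafe
counterexample path to 4: tau·b·tau

Answer: INVARIANT VIOLATED at state 4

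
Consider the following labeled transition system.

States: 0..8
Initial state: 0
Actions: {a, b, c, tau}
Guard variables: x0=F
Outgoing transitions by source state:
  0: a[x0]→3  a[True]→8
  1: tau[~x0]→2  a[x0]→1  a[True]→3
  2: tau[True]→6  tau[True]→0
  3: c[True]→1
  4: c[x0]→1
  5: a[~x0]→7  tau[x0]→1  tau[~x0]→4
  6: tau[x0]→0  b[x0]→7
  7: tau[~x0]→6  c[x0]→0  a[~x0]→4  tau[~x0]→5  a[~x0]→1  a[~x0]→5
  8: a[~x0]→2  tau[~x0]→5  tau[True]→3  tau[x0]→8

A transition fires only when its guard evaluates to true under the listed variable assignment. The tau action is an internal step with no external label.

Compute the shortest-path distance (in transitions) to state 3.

Layered search for 3:
  Layer 0: {0}
  Layer 1: {8}
  Layer 2: {2,3,5}
3 enters at depth 2; path a·tau

Answer: 2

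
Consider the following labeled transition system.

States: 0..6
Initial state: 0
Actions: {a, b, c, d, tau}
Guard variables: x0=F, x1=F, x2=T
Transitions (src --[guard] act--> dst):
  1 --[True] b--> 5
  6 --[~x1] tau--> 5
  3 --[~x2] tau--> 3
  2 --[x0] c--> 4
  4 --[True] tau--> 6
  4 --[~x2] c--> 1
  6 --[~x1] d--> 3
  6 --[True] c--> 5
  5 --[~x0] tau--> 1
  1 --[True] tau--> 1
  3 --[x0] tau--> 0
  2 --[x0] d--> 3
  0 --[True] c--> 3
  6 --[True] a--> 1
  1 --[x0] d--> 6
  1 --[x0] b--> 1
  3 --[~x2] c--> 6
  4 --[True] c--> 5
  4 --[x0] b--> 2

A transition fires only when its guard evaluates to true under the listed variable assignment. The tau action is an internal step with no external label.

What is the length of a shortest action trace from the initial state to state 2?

Answer: UNREACHABLE

Analysis:
Breadth-first toward 2:
  Layer 0: {0}
  Layer 1: {3}
2 never appears.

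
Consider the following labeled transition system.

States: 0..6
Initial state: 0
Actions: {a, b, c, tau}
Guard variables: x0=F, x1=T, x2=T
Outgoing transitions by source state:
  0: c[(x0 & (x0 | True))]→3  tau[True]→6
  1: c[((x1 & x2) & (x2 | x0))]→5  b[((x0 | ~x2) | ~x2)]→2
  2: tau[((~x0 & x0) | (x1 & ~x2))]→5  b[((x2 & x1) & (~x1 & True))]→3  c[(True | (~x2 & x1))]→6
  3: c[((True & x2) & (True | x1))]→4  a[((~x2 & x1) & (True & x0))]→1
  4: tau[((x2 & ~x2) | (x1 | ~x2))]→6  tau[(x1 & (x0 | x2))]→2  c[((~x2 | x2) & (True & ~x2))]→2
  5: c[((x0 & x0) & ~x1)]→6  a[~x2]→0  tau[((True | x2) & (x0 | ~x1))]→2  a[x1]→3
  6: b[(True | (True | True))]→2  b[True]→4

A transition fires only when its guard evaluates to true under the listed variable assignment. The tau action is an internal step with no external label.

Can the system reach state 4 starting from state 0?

9 transition(s) survive guard evaluation.
Layer 0: {0}
Layer 1: {6}  now seen {0,6}
Layer 2: {2,4}  now seen {0,2,4,6}
R = {0,2,4,6}
trace reaching 4: tau·b

Answer: REACHABLE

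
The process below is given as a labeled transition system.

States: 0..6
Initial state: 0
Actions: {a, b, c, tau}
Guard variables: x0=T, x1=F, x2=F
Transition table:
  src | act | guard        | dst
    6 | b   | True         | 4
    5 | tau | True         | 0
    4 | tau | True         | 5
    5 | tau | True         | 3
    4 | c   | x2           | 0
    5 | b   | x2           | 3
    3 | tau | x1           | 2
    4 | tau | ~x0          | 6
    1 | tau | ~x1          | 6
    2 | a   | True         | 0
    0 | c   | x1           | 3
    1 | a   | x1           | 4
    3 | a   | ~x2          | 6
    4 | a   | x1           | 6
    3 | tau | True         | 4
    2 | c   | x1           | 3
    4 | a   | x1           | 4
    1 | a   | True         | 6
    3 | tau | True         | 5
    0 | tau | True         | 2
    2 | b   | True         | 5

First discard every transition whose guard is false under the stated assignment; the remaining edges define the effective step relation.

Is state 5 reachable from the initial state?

Answer: REACHABLE

Working:
Guard filter leaves 12 enabled edge(s).
depth 0: {0}
depth 1: {2}  now seen {0,2}
depth 2: {5}  now seen {0,2,5}
depth 3: {3}  now seen {0,2,3,5}
depth 4: {4,6}  now seen {0,2,3,4,5,6}
Reach set: {0,2,3,4,5,6}
Path to 5: tau·b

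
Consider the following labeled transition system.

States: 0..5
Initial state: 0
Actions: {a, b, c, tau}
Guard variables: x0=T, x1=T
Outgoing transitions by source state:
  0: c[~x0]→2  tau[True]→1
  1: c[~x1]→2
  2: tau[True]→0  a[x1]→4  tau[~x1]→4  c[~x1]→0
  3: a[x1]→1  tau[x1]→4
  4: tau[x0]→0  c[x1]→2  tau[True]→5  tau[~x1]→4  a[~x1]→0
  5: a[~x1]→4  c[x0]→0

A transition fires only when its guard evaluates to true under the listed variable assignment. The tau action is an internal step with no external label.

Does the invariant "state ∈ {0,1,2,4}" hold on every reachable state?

Answer: INVARIANT HOLDS

Working:
Safe = {0,1,2,4}
Reach set: {0,1}
  0: ok
  1: ok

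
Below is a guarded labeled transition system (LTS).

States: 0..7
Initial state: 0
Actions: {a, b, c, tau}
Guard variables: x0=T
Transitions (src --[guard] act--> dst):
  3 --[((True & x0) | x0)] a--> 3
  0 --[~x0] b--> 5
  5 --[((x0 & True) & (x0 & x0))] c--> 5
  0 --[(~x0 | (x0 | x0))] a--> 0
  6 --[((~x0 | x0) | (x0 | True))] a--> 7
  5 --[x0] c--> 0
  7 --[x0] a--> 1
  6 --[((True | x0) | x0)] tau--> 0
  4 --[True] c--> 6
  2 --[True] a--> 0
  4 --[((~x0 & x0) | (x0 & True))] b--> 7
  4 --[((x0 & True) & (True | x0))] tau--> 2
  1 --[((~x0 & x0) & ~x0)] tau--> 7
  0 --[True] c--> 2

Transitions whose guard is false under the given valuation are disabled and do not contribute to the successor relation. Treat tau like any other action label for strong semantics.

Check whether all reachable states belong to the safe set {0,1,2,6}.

Answer: INVARIANT HOLDS

Trace:
Inv-set: {0,1,2,6}
Reachable = {0,2}
  0: safe
  2: safe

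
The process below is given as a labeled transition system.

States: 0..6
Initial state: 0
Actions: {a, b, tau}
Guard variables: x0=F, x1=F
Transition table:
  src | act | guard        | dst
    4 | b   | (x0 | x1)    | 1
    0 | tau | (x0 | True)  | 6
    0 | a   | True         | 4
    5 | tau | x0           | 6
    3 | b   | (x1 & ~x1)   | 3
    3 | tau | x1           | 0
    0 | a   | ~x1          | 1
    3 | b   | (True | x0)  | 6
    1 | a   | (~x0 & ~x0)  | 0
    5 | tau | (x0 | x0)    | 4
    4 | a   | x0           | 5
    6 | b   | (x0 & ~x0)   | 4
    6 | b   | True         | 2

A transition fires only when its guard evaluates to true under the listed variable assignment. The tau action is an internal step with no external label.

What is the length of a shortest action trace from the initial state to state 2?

Breadth-first toward 2:
  Layer 0: {0}
  Layer 1: {1,4,6}
  Layer 2: {2}
first hit 2 at d=2 via tau·b

Answer: 2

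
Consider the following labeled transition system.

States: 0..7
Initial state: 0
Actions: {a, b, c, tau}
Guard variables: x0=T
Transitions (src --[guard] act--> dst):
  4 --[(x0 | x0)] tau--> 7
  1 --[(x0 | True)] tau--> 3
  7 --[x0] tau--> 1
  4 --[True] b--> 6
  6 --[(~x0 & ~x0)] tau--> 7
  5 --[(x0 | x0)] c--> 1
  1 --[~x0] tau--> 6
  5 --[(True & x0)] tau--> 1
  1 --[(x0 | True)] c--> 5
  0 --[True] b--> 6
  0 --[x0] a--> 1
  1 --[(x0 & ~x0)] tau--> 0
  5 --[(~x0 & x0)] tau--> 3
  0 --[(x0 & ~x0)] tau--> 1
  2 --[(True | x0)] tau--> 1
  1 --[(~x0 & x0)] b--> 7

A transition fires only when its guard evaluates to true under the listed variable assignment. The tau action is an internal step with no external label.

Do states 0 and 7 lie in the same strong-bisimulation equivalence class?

Compute ~ classes (split until stable):
  round 0: {{0,1,2,3,4,5,6,7}}
  round 1: {{0},{1,5},{2,7},{3,6},{4}}
  round 2: {{0},{1},{2,7},{3,6},{4},{5}}
Fixed point at round 3; 6 class(es).
class of 0: {0}; class of 7: {2,7}

Answer: NOT BISIMILAR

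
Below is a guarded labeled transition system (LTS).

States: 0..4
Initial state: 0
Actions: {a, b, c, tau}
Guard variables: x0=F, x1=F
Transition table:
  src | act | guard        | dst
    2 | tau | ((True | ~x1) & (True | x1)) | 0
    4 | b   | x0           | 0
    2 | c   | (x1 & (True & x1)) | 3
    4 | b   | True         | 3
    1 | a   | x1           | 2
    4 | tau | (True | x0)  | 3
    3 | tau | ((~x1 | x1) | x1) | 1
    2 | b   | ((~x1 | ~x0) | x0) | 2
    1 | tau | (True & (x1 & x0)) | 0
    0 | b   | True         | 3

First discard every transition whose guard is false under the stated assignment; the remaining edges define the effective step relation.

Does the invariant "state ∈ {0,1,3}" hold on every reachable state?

Inv-set: {0,1,3}
Reachable = {0,1,3}
  0: ok
  1: ok
  3: ok

Answer: INVARIANT HOLDS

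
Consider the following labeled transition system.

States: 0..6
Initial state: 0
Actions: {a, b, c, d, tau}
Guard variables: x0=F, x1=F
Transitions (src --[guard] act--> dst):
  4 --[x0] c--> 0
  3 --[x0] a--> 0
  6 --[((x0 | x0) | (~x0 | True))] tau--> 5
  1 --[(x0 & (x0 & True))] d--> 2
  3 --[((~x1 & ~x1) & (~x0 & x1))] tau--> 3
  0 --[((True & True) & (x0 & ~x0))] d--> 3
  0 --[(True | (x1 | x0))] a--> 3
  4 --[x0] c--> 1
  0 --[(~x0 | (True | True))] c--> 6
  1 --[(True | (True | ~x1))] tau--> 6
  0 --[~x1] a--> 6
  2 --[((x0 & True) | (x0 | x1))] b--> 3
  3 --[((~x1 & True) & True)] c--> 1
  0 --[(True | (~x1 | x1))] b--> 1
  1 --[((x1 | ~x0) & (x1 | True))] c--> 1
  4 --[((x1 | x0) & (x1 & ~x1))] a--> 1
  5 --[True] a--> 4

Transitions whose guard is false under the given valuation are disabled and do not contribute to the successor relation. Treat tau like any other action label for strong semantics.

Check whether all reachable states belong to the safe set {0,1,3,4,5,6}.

Answer: INVARIANT HOLDS

Trace:
Inv-set: {0,1,3,4,5,6}
Reachable = {0,1,3,4,5,6}
  0: ok
  1: ok
  3: ok
  4: ok
  5: ok
  6: ok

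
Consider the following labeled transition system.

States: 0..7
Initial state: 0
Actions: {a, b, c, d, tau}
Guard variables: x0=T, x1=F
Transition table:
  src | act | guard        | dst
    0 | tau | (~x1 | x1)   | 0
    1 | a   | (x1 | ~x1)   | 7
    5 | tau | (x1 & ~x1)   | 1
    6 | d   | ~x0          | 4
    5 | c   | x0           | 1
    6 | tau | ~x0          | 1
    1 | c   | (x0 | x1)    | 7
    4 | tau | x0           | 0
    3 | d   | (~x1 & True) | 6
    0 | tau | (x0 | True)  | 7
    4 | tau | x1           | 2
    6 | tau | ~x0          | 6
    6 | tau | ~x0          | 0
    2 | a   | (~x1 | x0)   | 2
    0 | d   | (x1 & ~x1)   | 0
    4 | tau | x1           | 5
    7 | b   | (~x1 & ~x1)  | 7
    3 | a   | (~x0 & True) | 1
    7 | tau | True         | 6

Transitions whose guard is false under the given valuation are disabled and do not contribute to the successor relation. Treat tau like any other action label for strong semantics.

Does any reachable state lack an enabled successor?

Answer: DEADLOCK at state 6

Trace:
Reach set: {0,6,7}
  0: tau→0  tau→7  [2 exit(s)]
  6: ∅  [no exit]
  7: b→7  tau→6  [2 exit(s)]
Path to 6: tau·tau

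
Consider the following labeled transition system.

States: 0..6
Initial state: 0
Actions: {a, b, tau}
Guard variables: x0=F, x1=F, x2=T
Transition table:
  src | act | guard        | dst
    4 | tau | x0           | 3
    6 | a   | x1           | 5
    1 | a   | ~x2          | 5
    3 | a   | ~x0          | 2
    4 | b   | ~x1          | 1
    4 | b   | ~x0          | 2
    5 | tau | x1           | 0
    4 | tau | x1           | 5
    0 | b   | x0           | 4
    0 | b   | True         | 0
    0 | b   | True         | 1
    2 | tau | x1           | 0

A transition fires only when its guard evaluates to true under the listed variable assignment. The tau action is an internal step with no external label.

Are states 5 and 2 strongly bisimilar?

Answer: BISIMILAR

Trace:
Compute ~ classes (split until stable):
  round 0: {{0,1,2,3,4,5,6}}
  round 1: {{0,4},{1,2,5,6},{3}}
  round 2: {{0},{1,2,5,6},{3},{4}}
stable after 3 split(s): 4 block(s)
class of 5: {1,2,5,6}; class of 2: {1,2,5,6}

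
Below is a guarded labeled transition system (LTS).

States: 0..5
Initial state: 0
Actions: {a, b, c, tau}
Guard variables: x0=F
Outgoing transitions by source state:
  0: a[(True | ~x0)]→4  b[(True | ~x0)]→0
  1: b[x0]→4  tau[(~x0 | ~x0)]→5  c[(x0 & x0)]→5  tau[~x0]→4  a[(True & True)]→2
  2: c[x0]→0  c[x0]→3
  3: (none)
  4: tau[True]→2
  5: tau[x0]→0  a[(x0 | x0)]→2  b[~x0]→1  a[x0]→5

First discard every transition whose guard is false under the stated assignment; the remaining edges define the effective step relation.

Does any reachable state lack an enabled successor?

Answer: DEADLOCK at state 2

Trace:
R = {0,2,4}
  0: a→4  b→0  [deg 2]
  2: ∅  [deadlock]
  4: tau→2  [deg 1]
trace reaching 2: a·tau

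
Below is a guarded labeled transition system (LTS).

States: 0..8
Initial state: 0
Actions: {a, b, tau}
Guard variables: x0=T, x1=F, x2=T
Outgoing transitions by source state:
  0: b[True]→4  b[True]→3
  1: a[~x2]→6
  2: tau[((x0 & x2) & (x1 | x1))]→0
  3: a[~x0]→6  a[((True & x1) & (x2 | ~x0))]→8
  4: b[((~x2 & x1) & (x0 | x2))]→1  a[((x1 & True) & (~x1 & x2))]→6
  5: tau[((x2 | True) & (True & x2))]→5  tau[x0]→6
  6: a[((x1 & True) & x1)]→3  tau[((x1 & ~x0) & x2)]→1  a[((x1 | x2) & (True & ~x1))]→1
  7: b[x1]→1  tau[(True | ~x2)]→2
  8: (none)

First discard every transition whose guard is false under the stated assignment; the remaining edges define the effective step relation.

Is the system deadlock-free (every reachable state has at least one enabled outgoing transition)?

R = {0,3,4}
  0: b→3  b→4  [2 exit(s)]
  3: ∅  [STUCK]
  4: ∅  [STUCK]
Path to 3: b

Answer: DEADLOCK at state 3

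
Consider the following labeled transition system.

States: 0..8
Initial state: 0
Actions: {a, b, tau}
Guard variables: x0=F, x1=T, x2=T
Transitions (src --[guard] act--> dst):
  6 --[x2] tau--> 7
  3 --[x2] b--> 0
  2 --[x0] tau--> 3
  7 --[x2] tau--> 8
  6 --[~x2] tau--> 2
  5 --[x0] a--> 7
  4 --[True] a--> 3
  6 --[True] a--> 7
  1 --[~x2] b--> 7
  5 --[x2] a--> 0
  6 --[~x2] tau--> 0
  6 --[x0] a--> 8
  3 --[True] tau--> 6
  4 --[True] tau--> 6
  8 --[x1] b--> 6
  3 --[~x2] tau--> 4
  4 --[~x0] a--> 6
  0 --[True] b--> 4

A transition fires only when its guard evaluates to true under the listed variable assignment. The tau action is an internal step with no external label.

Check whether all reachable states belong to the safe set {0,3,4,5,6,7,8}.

Safe = {0,3,4,5,6,7,8}
Reachable = {0,3,4,6,7,8}
  0: ok
  3: ok
  4: ok
  6: ok
  7: ok
  8: ok

Answer: INVARIANT HOLDS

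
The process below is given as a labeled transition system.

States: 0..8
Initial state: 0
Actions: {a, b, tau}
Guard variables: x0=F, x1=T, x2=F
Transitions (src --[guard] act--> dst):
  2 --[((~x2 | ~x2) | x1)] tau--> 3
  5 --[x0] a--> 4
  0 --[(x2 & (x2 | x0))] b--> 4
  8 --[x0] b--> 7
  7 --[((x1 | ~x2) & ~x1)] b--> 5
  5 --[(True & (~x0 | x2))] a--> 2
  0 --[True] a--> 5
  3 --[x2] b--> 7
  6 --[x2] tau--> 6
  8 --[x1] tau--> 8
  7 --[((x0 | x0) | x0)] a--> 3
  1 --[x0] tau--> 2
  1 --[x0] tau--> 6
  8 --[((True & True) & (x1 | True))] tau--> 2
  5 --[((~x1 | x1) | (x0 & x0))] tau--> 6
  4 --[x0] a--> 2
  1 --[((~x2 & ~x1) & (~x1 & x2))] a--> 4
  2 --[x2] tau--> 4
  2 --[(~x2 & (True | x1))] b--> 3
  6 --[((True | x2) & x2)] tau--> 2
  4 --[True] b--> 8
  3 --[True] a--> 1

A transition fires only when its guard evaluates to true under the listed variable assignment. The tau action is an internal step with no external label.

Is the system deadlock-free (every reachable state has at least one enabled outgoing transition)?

Answer: DEADLOCK at state 1

Trace:
R = {0,1,2,3,5,6}
  0: a→5  [deg 1]
  1: ∅  [STUCK]
  2: b→3  tau→3  [deg 2]
  3: a→1  [deg 1]
  5: a→2  tau→6  [deg 2]
  6: ∅  [STUCK]
witness 1: a·a·tau·a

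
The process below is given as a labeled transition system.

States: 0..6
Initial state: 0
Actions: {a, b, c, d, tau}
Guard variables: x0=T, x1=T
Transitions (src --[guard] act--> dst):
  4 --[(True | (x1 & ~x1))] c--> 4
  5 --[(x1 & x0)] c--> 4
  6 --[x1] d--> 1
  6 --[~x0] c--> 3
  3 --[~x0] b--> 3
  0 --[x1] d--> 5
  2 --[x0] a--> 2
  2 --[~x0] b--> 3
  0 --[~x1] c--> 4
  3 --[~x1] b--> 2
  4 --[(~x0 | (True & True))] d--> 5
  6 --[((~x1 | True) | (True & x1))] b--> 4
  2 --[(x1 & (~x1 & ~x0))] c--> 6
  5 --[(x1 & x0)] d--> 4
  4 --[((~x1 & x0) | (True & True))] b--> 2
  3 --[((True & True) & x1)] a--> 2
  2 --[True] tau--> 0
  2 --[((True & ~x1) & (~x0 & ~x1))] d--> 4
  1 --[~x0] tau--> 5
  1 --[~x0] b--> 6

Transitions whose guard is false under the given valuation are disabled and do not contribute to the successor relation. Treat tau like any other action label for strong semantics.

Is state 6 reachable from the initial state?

Answer: UNREACHABLE

Working:
After dropping false guards: 11 live edges.
Layer 0: {0}
Layer 1: {5}  now seen {0,5}
Layer 2: {4}  now seen {0,4,5}
Layer 3: {2}  now seen {0,2,4,5}
R = {0,2,4,5}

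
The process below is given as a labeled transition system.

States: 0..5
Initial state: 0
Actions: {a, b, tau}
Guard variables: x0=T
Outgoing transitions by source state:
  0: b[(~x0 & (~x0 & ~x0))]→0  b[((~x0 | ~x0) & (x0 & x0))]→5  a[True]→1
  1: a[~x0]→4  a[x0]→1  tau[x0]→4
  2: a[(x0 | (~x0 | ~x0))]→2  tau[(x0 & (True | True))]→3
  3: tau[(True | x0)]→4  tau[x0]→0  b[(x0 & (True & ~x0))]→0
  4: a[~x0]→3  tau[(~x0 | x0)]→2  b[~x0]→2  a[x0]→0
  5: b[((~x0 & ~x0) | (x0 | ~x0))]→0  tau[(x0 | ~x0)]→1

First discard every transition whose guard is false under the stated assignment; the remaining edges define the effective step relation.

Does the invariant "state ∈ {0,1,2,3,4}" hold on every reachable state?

Answer: INVARIANT HOLDS

Analysis:
Safe = {0,1,2,3,4}
Reach set: {0,1,2,3,4}
  0: ok
  1: ok
  2: ok
  3: ok
  4: ok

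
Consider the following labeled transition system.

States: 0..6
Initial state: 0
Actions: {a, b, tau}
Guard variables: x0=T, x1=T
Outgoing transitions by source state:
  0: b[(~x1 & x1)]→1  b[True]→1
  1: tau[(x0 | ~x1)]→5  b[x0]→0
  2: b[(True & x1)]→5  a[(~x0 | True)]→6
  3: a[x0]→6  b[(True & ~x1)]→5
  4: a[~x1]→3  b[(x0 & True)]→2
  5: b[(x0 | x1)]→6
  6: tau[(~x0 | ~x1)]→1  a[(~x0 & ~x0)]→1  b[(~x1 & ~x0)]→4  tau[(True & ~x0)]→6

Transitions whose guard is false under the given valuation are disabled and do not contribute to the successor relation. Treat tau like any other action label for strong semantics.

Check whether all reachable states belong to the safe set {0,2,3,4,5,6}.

Answer: INVARIANT VIOLATED at state 1

Analysis:
Inv-set: {0,2,3,4,5,6}
R = {0,1,5,6}
  0: ✓
  1: VIOLATES
  5: ✓
  6: ✓
reach 1 via b — violates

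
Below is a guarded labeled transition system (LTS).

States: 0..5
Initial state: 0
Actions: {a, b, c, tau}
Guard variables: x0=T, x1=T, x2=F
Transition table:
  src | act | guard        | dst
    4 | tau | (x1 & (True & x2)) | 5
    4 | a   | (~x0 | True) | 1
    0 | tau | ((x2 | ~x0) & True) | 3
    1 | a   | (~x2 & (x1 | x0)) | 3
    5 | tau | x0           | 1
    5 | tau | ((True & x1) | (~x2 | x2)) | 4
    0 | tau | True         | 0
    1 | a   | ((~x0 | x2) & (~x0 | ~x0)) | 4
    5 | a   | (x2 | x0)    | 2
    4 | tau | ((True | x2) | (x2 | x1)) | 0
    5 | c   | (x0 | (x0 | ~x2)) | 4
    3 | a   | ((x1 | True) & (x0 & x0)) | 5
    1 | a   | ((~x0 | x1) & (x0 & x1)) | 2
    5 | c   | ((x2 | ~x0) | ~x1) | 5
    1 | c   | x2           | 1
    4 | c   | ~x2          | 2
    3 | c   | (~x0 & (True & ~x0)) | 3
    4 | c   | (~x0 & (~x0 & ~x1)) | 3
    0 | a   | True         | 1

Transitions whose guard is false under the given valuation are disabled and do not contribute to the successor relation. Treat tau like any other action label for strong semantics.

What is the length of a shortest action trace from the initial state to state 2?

BFS to 2:
  depth 0: {0}
  depth 1: {1}
  depth 2: {2,3}
depth(2)=2, e.g. a·a

Answer: 2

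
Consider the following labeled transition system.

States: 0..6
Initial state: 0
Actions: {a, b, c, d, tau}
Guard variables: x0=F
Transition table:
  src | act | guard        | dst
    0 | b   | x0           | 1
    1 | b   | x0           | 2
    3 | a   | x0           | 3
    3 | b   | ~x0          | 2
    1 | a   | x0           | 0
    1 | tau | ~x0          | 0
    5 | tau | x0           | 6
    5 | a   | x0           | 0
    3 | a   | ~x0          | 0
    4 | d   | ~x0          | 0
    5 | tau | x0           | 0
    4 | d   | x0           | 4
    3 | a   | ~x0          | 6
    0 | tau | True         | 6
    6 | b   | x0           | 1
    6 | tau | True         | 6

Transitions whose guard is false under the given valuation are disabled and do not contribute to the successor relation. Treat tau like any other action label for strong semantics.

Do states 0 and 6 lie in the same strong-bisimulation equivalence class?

Answer: BISIMILAR

Analysis:
Compute ~ classes (split until stable):
  π0 = {{0,1,2,3,4,5,6}}
  π1 = {{0,1,6},{2,5},{3},{4}}
Fixed point at round 2; 4 class(es).
0∈{0,1,6}, 6∈{0,1,6}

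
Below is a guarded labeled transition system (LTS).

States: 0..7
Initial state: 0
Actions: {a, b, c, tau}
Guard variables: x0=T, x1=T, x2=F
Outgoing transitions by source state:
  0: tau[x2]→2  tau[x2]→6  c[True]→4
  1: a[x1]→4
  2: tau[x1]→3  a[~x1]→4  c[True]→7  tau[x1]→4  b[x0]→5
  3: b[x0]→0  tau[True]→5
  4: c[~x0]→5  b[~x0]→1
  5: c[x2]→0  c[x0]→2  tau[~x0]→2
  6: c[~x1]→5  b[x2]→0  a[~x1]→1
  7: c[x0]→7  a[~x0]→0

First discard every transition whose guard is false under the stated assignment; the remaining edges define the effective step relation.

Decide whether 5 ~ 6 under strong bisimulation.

Refine partition for ~:
  π0 = {{0,1,2,3,4,5,6,7}}
  π1 = {{0,5,7},{1},{2},{3},{4,6}}
  π2 = {{0},{1},{2},{3},{4,6},{5},{7}}
7 equivalence class(es) (converged in 3)
class of 5: {5}; class of 6: {4,6}

Answer: NOT BISIMILAR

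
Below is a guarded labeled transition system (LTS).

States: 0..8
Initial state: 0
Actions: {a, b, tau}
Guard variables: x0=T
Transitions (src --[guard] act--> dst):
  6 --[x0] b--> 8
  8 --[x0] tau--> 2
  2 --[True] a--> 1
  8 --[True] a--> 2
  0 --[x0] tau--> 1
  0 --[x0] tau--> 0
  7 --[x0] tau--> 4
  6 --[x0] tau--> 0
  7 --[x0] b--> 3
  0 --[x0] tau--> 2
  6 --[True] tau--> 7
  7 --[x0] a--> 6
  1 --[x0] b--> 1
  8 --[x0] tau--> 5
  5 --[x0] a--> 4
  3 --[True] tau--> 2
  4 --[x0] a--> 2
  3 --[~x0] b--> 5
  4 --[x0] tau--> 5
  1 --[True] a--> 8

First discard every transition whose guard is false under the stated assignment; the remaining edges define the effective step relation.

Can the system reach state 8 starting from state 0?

Answer: REACHABLE

Working:
Guard filter leaves 19 enabled edge(s).
depth 0: {0}
depth 1: {1,2}  cumulative {0,1,2}
depth 2: {8}  cumulative {0,1,2,8}
depth 3: {5}  cumulative {0,1,2,5,8}
depth 4: {4}  cumulative {0,1,2,4,5,8}
Reachable = {0,1,2,4,5,8}
witness 8: tau·a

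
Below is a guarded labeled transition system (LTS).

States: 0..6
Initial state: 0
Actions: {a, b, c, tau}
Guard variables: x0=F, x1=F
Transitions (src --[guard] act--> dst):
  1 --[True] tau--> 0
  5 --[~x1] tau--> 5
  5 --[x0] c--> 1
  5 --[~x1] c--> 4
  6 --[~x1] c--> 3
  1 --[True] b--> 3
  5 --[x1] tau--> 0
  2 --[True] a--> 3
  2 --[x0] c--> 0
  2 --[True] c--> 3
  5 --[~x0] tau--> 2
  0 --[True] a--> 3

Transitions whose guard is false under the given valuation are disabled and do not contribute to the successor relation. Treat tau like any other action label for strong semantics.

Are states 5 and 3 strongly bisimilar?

Answer: NOT BISIMILAR

Working:
Bisimulation quotient by refinement:
  π0 = {{0,1,2,3,4,5,6}}
  π1 = {{0},{1},{2},{3,4},{5},{6}}
stable after 2 split(s): 6 block(s)
5∈{5}, 3∈{3,4}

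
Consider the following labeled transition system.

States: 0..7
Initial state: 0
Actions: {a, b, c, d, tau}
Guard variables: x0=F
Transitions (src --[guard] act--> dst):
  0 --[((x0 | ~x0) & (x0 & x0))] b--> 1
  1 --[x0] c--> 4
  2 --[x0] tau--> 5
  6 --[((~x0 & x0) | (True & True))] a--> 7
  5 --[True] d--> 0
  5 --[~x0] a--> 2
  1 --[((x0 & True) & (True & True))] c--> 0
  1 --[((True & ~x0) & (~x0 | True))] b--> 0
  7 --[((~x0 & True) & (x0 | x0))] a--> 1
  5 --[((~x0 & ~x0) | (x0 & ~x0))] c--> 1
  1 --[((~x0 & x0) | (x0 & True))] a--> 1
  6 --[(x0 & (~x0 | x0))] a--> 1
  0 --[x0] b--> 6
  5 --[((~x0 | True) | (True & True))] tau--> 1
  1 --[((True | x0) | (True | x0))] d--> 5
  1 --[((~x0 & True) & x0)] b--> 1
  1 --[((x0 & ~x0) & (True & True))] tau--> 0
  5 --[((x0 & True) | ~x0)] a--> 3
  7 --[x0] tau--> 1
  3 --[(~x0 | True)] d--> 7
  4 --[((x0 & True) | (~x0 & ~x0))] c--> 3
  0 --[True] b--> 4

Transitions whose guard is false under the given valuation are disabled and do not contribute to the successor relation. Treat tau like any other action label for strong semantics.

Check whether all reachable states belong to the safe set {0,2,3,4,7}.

Answer: INVARIANT HOLDS

Trace:
Allowed set {0,2,3,4,7}
Reachable = {0,3,4,7}
  0: ✓
  3: ✓
  4: ✓
  7: ✓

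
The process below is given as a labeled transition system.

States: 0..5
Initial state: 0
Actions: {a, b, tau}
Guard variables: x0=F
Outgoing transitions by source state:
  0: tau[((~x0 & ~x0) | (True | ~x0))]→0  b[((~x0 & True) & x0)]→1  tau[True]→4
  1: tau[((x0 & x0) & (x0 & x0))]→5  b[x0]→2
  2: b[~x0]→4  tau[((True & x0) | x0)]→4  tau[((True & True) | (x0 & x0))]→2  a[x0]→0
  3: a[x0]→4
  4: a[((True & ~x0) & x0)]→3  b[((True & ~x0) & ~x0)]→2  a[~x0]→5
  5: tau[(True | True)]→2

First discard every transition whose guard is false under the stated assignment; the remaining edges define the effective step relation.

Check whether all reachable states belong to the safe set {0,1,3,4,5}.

Safe = {0,1,3,4,5}
Reach set: {0,2,4,5}
  0: ok
  2: ✗ unsafe
  4: ok
  5: ok
witness against invariant: tau·b → 2

Answer: INVARIANT VIOLATED at state 2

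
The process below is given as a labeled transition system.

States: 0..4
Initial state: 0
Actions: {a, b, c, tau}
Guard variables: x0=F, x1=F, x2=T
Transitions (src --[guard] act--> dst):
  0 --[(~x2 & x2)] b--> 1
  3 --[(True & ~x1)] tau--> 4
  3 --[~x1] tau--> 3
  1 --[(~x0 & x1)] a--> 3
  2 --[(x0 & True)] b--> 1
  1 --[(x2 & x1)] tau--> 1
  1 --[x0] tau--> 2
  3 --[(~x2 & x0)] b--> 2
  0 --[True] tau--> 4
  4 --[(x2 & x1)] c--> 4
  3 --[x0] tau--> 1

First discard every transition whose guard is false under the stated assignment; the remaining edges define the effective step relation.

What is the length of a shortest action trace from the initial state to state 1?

Answer: UNREACHABLE

Trace:
Breadth-first toward 1:
  depth 0: {0}
  depth 1: {4}
1 never appears.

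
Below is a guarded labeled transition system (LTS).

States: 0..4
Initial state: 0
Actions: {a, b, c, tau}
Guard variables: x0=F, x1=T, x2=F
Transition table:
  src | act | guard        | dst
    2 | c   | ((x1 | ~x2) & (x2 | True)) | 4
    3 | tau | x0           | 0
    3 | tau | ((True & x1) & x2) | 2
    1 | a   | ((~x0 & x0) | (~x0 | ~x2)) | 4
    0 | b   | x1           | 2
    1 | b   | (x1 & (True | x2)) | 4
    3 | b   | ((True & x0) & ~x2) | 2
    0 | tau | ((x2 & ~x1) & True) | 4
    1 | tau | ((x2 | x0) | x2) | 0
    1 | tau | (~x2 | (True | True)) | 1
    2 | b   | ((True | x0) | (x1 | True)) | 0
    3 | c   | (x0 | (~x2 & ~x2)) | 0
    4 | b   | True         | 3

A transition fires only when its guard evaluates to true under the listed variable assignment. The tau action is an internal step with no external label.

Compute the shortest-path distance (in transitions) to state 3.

BFS to 3:
  depth 0: {0}
  depth 1: {2}
  depth 2: {4}
  depth 3: {3}
depth(3)=3, e.g. b·c·b

Answer: 3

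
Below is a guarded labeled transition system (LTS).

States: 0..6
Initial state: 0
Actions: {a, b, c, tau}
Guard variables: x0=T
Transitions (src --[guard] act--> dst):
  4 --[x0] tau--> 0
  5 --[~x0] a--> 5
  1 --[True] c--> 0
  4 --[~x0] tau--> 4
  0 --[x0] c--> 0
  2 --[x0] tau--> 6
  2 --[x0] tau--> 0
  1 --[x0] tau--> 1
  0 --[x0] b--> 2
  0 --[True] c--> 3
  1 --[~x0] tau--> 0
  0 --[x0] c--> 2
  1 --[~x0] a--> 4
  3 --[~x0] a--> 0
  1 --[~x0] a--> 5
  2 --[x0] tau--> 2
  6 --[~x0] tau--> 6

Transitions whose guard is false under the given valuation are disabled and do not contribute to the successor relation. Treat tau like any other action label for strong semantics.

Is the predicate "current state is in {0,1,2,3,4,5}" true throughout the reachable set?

Answer: INVARIANT VIOLATED at state 6

Trace:
Allowed set {0,1,2,3,4,5}
Reach set: {0,2,3,6}
  0: ✓
  2: ✓
  3: ✓
  6: VIOLATES
counterexample path to 6: c·tau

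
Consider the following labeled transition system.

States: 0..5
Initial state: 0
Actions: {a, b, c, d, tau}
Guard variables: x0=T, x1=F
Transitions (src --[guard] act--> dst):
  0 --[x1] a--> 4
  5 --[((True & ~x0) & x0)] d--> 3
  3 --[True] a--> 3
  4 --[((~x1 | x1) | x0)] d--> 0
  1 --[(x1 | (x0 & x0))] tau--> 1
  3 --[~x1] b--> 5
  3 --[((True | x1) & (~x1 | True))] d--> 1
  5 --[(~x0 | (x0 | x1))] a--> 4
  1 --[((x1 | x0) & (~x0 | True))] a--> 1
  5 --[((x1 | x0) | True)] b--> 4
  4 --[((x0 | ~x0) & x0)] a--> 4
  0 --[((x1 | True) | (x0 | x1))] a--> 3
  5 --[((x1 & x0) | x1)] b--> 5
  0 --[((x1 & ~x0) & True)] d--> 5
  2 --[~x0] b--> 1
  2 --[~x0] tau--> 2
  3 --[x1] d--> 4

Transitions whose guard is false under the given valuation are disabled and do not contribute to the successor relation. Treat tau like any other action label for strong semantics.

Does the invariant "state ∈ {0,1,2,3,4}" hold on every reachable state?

Answer: INVARIANT VIOLATED at state 5

Analysis:
Allowed set {0,1,2,3,4}
R = {0,1,3,4,5}
  0: ok
  1: ok
  3: ok
  4: ok
  5: outside
reach 5 via a·b — violates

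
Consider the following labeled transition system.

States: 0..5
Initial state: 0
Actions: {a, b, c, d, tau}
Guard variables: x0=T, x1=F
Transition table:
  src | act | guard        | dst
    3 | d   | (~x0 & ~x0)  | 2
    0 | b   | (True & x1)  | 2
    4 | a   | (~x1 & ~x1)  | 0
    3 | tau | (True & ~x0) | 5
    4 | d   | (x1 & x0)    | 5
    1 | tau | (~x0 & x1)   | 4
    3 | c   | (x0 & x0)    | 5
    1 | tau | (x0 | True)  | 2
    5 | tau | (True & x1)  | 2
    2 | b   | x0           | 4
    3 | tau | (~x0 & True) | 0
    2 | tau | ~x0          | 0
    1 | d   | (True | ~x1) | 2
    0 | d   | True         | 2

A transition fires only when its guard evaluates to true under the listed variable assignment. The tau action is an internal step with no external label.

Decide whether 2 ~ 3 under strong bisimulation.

Answer: NOT BISIMILAR

Working:
Refine partition for ~:
  π0 = {{0,1,2,3,4,5}}
  π1 = {{0},{1},{2},{3},{4},{5}}
stable after 2 split(s): 6 block(s)
class of 2: {2}; class of 3: {3}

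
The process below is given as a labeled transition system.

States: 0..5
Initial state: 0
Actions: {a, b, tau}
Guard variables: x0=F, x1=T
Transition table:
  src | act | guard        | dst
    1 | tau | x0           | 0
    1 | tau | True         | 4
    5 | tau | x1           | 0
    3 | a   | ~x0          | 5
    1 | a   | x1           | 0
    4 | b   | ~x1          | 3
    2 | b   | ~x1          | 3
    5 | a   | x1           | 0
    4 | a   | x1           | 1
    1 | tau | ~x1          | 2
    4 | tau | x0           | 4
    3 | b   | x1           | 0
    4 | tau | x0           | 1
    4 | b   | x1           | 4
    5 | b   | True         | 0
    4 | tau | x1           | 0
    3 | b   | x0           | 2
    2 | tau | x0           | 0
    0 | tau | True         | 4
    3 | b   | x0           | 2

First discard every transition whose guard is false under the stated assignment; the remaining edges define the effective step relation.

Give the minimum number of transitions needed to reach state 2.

BFS to 2:
  depth 0: {0}
  depth 1: {4}
  depth 2: {1}
2 never appears.

Answer: UNREACHABLE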